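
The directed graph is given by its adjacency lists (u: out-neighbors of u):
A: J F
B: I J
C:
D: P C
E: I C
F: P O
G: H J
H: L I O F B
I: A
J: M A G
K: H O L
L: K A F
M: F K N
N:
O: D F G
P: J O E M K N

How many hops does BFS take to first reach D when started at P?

2

Level 0: P
Level 1: E, J, K, M, N, O
Level 2: A, C, D, F, G, H, I, L
Level 3: B
D first appears at level 2.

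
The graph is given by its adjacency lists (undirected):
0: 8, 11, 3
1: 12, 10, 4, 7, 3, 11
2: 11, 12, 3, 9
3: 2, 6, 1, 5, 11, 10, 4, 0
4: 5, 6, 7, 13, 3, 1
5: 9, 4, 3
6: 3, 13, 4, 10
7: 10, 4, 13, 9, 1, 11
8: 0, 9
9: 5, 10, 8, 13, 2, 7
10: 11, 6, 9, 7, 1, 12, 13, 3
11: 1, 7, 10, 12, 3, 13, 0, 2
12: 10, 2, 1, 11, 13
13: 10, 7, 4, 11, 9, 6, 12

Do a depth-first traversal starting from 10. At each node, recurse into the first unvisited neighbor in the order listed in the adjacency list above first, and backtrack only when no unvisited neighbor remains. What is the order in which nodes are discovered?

10, 11, 1, 12, 2, 3, 6, 13, 7, 4, 5, 9, 8, 0

Visit 10
10 → 11
11 → 1
1 → 12
12 → 2
2 → 3
3 → 6
6 → 13
13 → 7
7 → 4
4 → 5
5 → 9
9 → 8
8 → 0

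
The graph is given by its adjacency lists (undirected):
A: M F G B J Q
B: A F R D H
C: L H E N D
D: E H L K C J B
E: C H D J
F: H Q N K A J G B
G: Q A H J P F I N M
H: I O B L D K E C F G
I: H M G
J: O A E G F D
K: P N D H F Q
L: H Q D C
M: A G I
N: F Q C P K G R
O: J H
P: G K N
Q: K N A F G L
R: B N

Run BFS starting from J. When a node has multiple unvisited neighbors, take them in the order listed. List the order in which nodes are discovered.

Visit J; enqueue O, A, E, G, F, D → queue [O, A, E, G, F, D]
Visit O; enqueue H → queue [A, E, G, F, D, H]
Visit A; enqueue M, B, Q → queue [E, G, F, D, H, M, B, Q]
Visit E; enqueue C → queue [G, F, D, H, M, B, Q, C]
Visit G; enqueue P, I, N → queue [F, D, H, M, B, Q, C, P, I, N]
Visit F; enqueue K → queue [D, H, M, B, Q, C, P, I, N, K]
Visit D; enqueue L → queue [H, M, B, Q, C, P, I, N, K, L]
Visit H → queue [M, B, Q, C, P, I, N, K, L]
Visit M → queue [B, Q, C, P, I, N, K, L]
Visit B; enqueue R → queue [Q, C, P, I, N, K, L, R]
Visit Q → queue [C, P, I, N, K, L, R]
Visit C → queue [P, I, N, K, L, R]
Visit P → queue [I, N, K, L, R]
Visit I → queue [N, K, L, R]
Visit N → queue [K, L, R]
Visit K → queue [L, R]
Visit L → queue [R]
Visit R → queue []

J, O, A, E, G, F, D, H, M, B, Q, C, P, I, N, K, L, R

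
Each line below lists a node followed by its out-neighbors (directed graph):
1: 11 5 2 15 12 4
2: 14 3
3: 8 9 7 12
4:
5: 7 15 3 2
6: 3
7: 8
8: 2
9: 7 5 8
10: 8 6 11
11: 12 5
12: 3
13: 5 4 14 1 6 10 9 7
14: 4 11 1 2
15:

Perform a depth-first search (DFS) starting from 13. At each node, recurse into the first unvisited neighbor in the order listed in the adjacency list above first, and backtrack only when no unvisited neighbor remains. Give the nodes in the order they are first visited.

Visit 13
13 → 5
5 → 7
7 → 8
8 → 2
2 → 14
14 → 4
14 → 11
11 → 12
12 → 3
3 → 9
14 → 1
1 → 15
13 → 6
13 → 10

13, 5, 7, 8, 2, 14, 4, 11, 12, 3, 9, 1, 15, 6, 10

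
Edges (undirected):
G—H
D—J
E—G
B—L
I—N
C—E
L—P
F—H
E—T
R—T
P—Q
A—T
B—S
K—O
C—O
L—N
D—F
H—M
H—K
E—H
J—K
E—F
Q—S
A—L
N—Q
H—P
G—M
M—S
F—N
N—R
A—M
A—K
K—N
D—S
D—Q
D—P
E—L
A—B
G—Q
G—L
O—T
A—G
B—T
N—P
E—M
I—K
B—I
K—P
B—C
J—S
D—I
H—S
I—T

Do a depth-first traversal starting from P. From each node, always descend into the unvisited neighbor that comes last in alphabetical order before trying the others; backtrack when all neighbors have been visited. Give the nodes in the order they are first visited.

Visit P
P → Q
Q → S
S → M
M → H
H → K
K → O
O → T
T → R
R → N
N → L
L → G
G → E
E → F
F → D
D → J
D → I
I → B
B → C
B → A

P Q S M H K O T R N L G E F D J I B C A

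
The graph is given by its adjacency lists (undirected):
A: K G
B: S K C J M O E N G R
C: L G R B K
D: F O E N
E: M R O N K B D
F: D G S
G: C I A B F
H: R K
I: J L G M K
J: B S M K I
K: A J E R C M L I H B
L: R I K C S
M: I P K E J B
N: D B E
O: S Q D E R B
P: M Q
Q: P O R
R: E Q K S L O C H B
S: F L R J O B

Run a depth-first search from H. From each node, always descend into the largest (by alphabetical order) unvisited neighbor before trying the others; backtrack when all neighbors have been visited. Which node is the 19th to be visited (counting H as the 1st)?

A

Visit H
H → R
R → S
S → O
O → Q
Q → P
P → M
M → K
K → L
L → I
I → J
J → B
B → N
N → E
E → D
D → F
F → G
G → C
G → A

Visit order: H, R, S, O, Q, P, M, K, L, I, J, B, N, E, D, F, G, C, A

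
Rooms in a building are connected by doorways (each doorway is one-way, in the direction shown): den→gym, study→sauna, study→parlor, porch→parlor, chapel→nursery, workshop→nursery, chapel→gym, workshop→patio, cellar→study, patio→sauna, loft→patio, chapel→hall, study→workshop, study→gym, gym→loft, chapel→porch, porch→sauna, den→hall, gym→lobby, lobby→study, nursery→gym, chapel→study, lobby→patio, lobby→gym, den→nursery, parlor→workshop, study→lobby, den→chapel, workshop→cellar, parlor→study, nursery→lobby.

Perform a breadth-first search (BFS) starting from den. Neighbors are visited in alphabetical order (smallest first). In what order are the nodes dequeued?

den → chapel → gym → hall → nursery → porch → study → lobby → loft → parlor → sauna → workshop → patio → cellar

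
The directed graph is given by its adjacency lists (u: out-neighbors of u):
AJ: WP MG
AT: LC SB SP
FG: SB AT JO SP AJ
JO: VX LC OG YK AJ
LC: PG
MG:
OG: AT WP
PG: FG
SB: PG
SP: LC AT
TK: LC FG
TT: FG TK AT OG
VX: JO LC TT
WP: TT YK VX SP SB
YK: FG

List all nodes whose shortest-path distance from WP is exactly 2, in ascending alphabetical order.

AT, FG, JO, LC, OG, PG, TK

Level 0: WP
Level 1: SB, SP, TT, VX, YK
Level 2: AT, FG, JO, LC, OG, PG, TK
Level 3: AJ
Level 4: MG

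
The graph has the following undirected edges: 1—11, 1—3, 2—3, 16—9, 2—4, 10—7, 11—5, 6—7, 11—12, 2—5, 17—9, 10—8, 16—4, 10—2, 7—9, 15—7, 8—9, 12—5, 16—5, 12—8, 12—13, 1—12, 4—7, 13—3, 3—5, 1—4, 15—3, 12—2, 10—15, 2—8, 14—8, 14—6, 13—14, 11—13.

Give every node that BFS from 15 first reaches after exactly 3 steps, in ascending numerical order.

Level 0: 15
Level 1: 3, 7, 10
Level 2: 1, 2, 4, 5, 6, 8, 9, 13
Level 3: 11, 12, 14, 16, 17

11, 12, 14, 16, 17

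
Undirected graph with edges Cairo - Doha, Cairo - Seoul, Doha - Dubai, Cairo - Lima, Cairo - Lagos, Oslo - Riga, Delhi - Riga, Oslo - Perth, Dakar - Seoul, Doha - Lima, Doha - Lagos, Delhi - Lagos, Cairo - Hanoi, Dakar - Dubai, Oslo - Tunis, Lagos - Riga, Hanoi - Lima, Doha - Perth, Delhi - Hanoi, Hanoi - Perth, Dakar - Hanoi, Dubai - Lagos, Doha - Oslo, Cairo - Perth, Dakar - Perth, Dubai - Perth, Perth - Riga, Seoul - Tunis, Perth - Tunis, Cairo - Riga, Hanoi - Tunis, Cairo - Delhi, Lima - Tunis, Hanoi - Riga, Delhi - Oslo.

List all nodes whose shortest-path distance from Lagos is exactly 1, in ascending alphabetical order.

Cairo, Delhi, Doha, Dubai, Riga

Level 0: Lagos
Level 1: Cairo, Delhi, Doha, Dubai, Riga
Level 2: Dakar, Hanoi, Lima, Oslo, Perth, Seoul
Level 3: Tunis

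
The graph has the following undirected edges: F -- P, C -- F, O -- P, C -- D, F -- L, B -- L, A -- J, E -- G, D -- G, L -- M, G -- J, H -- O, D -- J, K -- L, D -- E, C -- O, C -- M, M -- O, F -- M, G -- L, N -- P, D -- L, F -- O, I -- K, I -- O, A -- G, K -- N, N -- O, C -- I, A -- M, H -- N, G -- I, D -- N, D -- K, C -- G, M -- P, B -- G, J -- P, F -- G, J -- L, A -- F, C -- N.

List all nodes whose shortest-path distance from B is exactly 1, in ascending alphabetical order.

Level 0: B
Level 1: G, L
Level 2: A, C, D, E, F, I, J, K, M
Level 3: N, O, P
Level 4: H

G, L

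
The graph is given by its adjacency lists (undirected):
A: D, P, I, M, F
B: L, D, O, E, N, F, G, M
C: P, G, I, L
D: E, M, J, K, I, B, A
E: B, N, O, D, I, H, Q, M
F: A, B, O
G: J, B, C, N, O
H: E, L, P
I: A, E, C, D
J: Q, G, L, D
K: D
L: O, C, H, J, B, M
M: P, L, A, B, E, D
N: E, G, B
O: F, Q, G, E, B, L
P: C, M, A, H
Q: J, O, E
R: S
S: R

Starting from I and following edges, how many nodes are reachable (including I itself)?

17

BFS from I visits: I, A, E, C, D, P, M, F, B, N, O, H, Q, G, L, J, K
Reachable nodes: 17 of 19 total.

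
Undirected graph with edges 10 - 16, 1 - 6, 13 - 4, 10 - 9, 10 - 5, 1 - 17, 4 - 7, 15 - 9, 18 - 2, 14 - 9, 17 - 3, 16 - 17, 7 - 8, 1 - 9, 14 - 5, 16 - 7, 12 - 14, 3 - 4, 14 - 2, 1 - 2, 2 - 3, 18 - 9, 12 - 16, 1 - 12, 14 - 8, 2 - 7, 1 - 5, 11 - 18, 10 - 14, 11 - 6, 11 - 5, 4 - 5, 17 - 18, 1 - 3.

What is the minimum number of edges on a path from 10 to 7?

Level 0: 10
Level 1: 5, 9, 14, 16
Level 2: 1, 2, 4, 7, 8, 11, 12, 15, 17, 18
Level 3: 3, 6, 13
7 first appears at level 2.

2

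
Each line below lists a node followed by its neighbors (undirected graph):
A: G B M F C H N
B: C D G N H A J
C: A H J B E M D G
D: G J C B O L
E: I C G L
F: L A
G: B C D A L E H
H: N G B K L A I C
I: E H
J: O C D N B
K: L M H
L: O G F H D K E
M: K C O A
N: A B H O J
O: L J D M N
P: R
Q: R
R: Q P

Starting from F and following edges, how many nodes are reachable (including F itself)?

BFS from F visits: F, L, A, O, G, H, D, K, E, B, M, C, N, J, I
Reachable nodes: 15 of 18 total.

15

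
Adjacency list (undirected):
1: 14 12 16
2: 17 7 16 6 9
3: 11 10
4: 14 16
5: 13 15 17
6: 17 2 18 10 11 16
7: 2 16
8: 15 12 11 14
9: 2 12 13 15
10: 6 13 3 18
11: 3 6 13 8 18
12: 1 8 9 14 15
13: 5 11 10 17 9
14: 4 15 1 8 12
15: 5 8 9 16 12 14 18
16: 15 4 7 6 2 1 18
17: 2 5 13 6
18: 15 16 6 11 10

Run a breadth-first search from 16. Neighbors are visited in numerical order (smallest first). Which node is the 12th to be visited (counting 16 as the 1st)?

Visit 16; enqueue 1, 2, 4, 6, 7, 15, 18 → queue [1, 2, 4, 6, 7, 15, 18]
Visit 1; enqueue 12, 14 → queue [2, 4, 6, 7, 15, 18, 12, 14]
Visit 2; enqueue 9, 17 → queue [4, 6, 7, 15, 18, 12, 14, 9, 17]
Visit 4 → queue [6, 7, 15, 18, 12, 14, 9, 17]
Visit 6; enqueue 10, 11 → queue [7, 15, 18, 12, 14, 9, 17, 10, 11]
Visit 7 → queue [15, 18, 12, 14, 9, 17, 10, 11]
Visit 15; enqueue 5, 8 → queue [18, 12, 14, 9, 17, 10, 11, 5, 8]
Visit 18 → queue [12, 14, 9, 17, 10, 11, 5, 8]
Visit 12 → queue [14, 9, 17, 10, 11, 5, 8]
Visit 14 → queue [9, 17, 10, 11, 5, 8]
Visit 9; enqueue 13 → queue [17, 10, 11, 5, 8, 13]
Visit 17 → queue [10, 11, 5, 8, 13]
Visit 10; enqueue 3 → queue [11, 5, 8, 13, 3]
Visit 11 → queue [5, 8, 13, 3]
Visit 5 → queue [8, 13, 3]
Visit 8 → queue [13, 3]
Visit 13 → queue [3]
Visit 3 → queue []

Visit order: 16, 1, 2, 4, 6, 7, 15, 18, 12, 14, 9, 17, 10, 11, 5, 8, 13, 3

17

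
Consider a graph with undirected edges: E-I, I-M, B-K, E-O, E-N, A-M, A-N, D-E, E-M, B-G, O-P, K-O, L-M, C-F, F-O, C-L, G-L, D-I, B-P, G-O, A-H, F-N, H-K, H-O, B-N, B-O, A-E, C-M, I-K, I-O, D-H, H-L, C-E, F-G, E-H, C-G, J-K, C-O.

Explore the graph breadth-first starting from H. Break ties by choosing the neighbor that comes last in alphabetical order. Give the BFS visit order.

Visit H; enqueue O, L, K, E, D, A → queue [O, L, K, E, D, A]
Visit O; enqueue P, I, G, F, C, B → queue [L, K, E, D, A, P, I, G, F, C, B]
Visit L; enqueue M → queue [K, E, D, A, P, I, G, F, C, B, M]
Visit K; enqueue J → queue [E, D, A, P, I, G, F, C, B, M, J]
Visit E; enqueue N → queue [D, A, P, I, G, F, C, B, M, J, N]
Visit D → queue [A, P, I, G, F, C, B, M, J, N]
Visit A → queue [P, I, G, F, C, B, M, J, N]
Visit P → queue [I, G, F, C, B, M, J, N]
Visit I → queue [G, F, C, B, M, J, N]
Visit G → queue [F, C, B, M, J, N]
Visit F → queue [C, B, M, J, N]
Visit C → queue [B, M, J, N]
Visit B → queue [M, J, N]
Visit M → queue [J, N]
Visit J → queue [N]
Visit N → queue []

H → O → L → K → E → D → A → P → I → G → F → C → B → M → J → N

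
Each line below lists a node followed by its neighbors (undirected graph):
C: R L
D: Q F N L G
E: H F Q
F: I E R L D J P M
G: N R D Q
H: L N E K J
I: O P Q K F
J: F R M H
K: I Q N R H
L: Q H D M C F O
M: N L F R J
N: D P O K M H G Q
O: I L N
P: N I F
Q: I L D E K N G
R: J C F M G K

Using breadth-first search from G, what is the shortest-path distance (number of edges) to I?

Level 0: G
Level 1: D, N, Q, R
Level 2: C, E, F, H, I, J, K, L, M, O, P
I first appears at level 2.

2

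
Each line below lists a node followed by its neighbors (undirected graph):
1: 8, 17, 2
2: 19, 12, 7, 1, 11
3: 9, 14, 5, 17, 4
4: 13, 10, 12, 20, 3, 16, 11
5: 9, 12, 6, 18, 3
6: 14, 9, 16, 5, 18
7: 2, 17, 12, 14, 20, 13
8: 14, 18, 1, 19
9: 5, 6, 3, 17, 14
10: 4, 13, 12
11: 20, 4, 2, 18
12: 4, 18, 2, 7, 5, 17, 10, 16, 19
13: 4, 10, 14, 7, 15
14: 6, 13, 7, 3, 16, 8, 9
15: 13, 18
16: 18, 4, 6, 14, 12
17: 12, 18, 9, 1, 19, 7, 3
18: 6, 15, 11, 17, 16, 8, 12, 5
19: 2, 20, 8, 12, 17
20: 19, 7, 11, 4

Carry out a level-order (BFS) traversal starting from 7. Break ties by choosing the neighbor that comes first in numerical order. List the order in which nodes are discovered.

7 2 12 13 14 17 20 1 11 19 4 5 10 16 18 15 3 6 8 9

Visit 7; enqueue 2, 12, 13, 14, 17, 20 → queue [2, 12, 13, 14, 17, 20]
Visit 2; enqueue 1, 11, 19 → queue [12, 13, 14, 17, 20, 1, 11, 19]
Visit 12; enqueue 4, 5, 10, 16, 18 → queue [13, 14, 17, 20, 1, 11, 19, 4, 5, 10, 16, 18]
Visit 13; enqueue 15 → queue [14, 17, 20, 1, 11, 19, 4, 5, 10, 16, 18, 15]
Visit 14; enqueue 3, 6, 8, 9 → queue [17, 20, 1, 11, 19, 4, 5, 10, 16, 18, 15, 3, 6, 8, 9]
Visit 17 → queue [20, 1, 11, 19, 4, 5, 10, 16, 18, 15, 3, 6, 8, 9]
Visit 20 → queue [1, 11, 19, 4, 5, 10, 16, 18, 15, 3, 6, 8, 9]
Visit 1 → queue [11, 19, 4, 5, 10, 16, 18, 15, 3, 6, 8, 9]
Visit 11 → queue [19, 4, 5, 10, 16, 18, 15, 3, 6, 8, 9]
Visit 19 → queue [4, 5, 10, 16, 18, 15, 3, 6, 8, 9]
Visit 4 → queue [5, 10, 16, 18, 15, 3, 6, 8, 9]
Visit 5 → queue [10, 16, 18, 15, 3, 6, 8, 9]
Visit 10 → queue [16, 18, 15, 3, 6, 8, 9]
Visit 16 → queue [18, 15, 3, 6, 8, 9]
Visit 18 → queue [15, 3, 6, 8, 9]
Visit 15 → queue [3, 6, 8, 9]
Visit 3 → queue [6, 8, 9]
Visit 6 → queue [8, 9]
Visit 8 → queue [9]
Visit 9 → queue []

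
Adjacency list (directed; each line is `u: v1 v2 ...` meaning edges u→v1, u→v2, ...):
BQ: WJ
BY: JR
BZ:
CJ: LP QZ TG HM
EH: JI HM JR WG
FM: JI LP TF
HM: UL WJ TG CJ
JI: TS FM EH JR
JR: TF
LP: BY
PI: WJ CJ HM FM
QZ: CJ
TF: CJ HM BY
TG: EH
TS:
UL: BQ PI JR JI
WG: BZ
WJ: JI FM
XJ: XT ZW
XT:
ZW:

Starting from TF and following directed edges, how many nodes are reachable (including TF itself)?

18

BFS from TF visits: TF, HM, CJ, BY, WJ, UL, TG, QZ, LP, JR, JI, FM, PI, BQ, EH, TS, WG, BZ
Reachable nodes: 18 of 21 total.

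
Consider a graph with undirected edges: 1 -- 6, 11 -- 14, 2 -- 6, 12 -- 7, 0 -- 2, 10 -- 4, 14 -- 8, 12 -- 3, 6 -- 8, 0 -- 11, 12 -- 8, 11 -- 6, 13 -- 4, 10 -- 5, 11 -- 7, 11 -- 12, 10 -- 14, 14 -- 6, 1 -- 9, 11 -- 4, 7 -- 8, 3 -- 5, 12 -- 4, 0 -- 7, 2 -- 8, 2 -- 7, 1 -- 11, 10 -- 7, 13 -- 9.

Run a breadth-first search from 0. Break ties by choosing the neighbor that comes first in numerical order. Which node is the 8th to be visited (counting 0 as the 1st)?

12

Visit 0; enqueue 2, 7, 11 → queue [2, 7, 11]
Visit 2; enqueue 6, 8 → queue [7, 11, 6, 8]
Visit 7; enqueue 10, 12 → queue [11, 6, 8, 10, 12]
Visit 11; enqueue 1, 4, 14 → queue [6, 8, 10, 12, 1, 4, 14]
Visit 6 → queue [8, 10, 12, 1, 4, 14]
Visit 8 → queue [10, 12, 1, 4, 14]
Visit 10; enqueue 5 → queue [12, 1, 4, 14, 5]
Visit 12; enqueue 3 → queue [1, 4, 14, 5, 3]
Visit 1; enqueue 9 → queue [4, 14, 5, 3, 9]
Visit 4; enqueue 13 → queue [14, 5, 3, 9, 13]
Visit 14 → queue [5, 3, 9, 13]
Visit 5 → queue [3, 9, 13]
Visit 3 → queue [9, 13]
Visit 9 → queue [13]
Visit 13 → queue []

Visit order: 0, 2, 7, 11, 6, 8, 10, 12, 1, 4, 14, 5, 3, 9, 13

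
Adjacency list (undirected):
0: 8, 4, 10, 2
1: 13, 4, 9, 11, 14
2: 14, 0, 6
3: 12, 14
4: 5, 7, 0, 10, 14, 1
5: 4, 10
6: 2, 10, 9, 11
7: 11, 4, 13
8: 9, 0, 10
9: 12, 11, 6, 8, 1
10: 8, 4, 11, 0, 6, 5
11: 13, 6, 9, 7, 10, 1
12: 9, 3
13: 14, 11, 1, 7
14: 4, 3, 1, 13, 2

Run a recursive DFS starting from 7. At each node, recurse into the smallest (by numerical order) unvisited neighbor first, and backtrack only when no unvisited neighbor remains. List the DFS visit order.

Visit 7
7 → 4
4 → 0
0 → 2
2 → 6
6 → 9
9 → 1
1 → 11
11 → 10
10 → 5
10 → 8
11 → 13
13 → 14
14 → 3
3 → 12

7 4 0 2 6 9 1 11 10 5 8 13 14 3 12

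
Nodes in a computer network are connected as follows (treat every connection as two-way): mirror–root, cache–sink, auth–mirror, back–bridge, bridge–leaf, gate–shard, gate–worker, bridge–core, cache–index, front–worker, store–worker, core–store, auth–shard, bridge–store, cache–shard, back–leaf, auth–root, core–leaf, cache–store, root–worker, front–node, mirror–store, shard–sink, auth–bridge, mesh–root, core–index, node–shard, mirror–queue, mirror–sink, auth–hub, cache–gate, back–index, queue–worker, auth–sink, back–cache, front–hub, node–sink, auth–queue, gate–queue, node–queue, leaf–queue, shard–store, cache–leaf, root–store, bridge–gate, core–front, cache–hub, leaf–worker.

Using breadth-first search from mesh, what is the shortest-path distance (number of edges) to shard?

Level 0: mesh
Level 1: root
Level 2: auth, mirror, store, worker
Level 3: bridge, cache, core, front, gate, hub, leaf, queue, shard, sink
Level 4: back, index, node
shard first appears at level 3.

3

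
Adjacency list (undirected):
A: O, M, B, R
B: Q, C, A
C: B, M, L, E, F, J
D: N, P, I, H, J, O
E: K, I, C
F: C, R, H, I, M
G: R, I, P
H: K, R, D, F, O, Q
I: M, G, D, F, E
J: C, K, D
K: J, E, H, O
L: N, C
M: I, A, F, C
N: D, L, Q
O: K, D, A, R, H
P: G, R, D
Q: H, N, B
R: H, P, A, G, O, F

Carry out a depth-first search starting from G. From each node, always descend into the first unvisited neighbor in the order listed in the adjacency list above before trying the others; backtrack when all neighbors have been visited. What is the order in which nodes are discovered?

Visit G
G → R
R → H
H → K
K → J
J → C
C → B
B → Q
Q → N
N → D
D → P
D → I
I → M
M → A
A → O
M → F
I → E
N → L

G, R, H, K, J, C, B, Q, N, D, P, I, M, A, O, F, E, L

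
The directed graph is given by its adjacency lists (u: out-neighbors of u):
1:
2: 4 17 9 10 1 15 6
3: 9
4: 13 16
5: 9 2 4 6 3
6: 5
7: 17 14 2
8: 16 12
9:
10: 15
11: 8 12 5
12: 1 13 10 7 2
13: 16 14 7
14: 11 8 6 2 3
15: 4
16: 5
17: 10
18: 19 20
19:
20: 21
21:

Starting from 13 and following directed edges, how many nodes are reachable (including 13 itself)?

BFS from 13 visits: 13, 16, 14, 7, 5, 11, 8, 6, 2, 3, 17, 9, 4, 12, 10, 1, 15
Reachable nodes: 17 of 21 total.

17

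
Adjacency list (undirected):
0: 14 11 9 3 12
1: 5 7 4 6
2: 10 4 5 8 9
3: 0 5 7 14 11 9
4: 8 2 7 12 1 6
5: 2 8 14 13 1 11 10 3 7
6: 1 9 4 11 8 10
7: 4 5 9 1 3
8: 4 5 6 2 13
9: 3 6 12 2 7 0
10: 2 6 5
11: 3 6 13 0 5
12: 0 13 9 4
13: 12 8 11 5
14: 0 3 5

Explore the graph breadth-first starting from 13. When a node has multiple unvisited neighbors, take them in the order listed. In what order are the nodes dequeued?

13, 12, 8, 11, 5, 0, 9, 4, 6, 2, 3, 14, 1, 10, 7

Visit 13; enqueue 12, 8, 11, 5 → queue [12, 8, 11, 5]
Visit 12; enqueue 0, 9, 4 → queue [8, 11, 5, 0, 9, 4]
Visit 8; enqueue 6, 2 → queue [11, 5, 0, 9, 4, 6, 2]
Visit 11; enqueue 3 → queue [5, 0, 9, 4, 6, 2, 3]
Visit 5; enqueue 14, 1, 10, 7 → queue [0, 9, 4, 6, 2, 3, 14, 1, 10, 7]
Visit 0 → queue [9, 4, 6, 2, 3, 14, 1, 10, 7]
Visit 9 → queue [4, 6, 2, 3, 14, 1, 10, 7]
Visit 4 → queue [6, 2, 3, 14, 1, 10, 7]
Visit 6 → queue [2, 3, 14, 1, 10, 7]
Visit 2 → queue [3, 14, 1, 10, 7]
Visit 3 → queue [14, 1, 10, 7]
Visit 14 → queue [1, 10, 7]
Visit 1 → queue [10, 7]
Visit 10 → queue [7]
Visit 7 → queue []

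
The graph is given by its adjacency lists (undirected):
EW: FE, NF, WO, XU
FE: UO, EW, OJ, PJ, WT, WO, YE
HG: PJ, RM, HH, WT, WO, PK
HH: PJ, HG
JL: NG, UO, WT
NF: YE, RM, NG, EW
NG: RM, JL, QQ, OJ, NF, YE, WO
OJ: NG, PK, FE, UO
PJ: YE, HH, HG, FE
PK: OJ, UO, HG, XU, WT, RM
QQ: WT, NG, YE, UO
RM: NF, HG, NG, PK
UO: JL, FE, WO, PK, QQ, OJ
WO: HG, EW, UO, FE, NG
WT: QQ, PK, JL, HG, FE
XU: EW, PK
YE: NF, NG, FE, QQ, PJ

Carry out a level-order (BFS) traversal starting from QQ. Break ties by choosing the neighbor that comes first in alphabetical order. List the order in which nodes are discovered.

QQ → NG → UO → WT → YE → JL → NF → OJ → RM → WO → FE → PK → HG → PJ → EW → XU → HH

Visit QQ; enqueue NG, UO, WT, YE → queue [NG, UO, WT, YE]
Visit NG; enqueue JL, NF, OJ, RM, WO → queue [UO, WT, YE, JL, NF, OJ, RM, WO]
Visit UO; enqueue FE, PK → queue [WT, YE, JL, NF, OJ, RM, WO, FE, PK]
Visit WT; enqueue HG → queue [YE, JL, NF, OJ, RM, WO, FE, PK, HG]
Visit YE; enqueue PJ → queue [JL, NF, OJ, RM, WO, FE, PK, HG, PJ]
Visit JL → queue [NF, OJ, RM, WO, FE, PK, HG, PJ]
Visit NF; enqueue EW → queue [OJ, RM, WO, FE, PK, HG, PJ, EW]
Visit OJ → queue [RM, WO, FE, PK, HG, PJ, EW]
Visit RM → queue [WO, FE, PK, HG, PJ, EW]
Visit WO → queue [FE, PK, HG, PJ, EW]
Visit FE → queue [PK, HG, PJ, EW]
Visit PK; enqueue XU → queue [HG, PJ, EW, XU]
Visit HG; enqueue HH → queue [PJ, EW, XU, HH]
Visit PJ → queue [EW, XU, HH]
Visit EW → queue [XU, HH]
Visit XU → queue [HH]
Visit HH → queue []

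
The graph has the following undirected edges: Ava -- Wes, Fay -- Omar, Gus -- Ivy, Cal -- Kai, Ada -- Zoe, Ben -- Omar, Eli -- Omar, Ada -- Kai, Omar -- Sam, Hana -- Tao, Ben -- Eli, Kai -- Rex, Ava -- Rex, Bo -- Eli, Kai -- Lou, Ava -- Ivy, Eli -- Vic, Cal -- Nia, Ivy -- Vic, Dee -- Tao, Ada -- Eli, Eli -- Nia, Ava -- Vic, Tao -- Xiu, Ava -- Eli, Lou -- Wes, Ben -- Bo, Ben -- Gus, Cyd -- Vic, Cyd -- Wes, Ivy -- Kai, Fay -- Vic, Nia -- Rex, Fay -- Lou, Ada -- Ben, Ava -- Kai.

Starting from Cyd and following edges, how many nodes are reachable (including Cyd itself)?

BFS from Cyd visits: Cyd, Wes, Vic, Lou, Ava, Ivy, Fay, Eli, Kai, Rex, Gus, Omar, Nia, Bo, Ben, Ada, Cal, Sam, Zoe
Reachable nodes: 19 of 23 total.

19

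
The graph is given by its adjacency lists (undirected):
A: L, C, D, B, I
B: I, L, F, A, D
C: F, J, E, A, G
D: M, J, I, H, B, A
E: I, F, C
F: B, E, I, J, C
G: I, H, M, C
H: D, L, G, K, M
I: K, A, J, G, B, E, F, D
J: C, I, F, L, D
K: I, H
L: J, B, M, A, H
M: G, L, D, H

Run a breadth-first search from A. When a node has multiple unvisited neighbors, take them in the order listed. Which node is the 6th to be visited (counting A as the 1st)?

Visit A; enqueue L, C, D, B, I → queue [L, C, D, B, I]
Visit L; enqueue J, M, H → queue [C, D, B, I, J, M, H]
Visit C; enqueue F, E, G → queue [D, B, I, J, M, H, F, E, G]
Visit D → queue [B, I, J, M, H, F, E, G]
Visit B → queue [I, J, M, H, F, E, G]
Visit I; enqueue K → queue [J, M, H, F, E, G, K]
Visit J → queue [M, H, F, E, G, K]
Visit M → queue [H, F, E, G, K]
Visit H → queue [F, E, G, K]
Visit F → queue [E, G, K]
Visit E → queue [G, K]
Visit G → queue [K]
Visit K → queue []

Visit order: A, L, C, D, B, I, J, M, H, F, E, G, K

I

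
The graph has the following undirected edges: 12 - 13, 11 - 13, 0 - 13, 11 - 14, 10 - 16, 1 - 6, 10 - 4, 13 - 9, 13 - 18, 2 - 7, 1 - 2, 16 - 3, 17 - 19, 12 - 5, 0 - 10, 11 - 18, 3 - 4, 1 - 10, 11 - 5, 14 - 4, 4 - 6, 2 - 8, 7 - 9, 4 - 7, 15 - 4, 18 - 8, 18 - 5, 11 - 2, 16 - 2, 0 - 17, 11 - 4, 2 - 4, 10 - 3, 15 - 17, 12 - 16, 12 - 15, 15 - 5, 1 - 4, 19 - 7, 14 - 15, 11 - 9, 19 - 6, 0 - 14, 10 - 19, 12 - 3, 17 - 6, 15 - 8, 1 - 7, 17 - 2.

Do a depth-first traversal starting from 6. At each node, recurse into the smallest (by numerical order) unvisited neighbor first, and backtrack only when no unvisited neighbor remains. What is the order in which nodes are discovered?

6 → 1 → 2 → 4 → 3 → 10 → 0 → 13 → 9 → 7 → 19 → 17 → 15 → 5 → 11 → 14 → 18 → 8 → 12 → 16

Visit 6
6 → 1
1 → 2
2 → 4
4 → 3
3 → 10
10 → 0
0 → 13
13 → 9
9 → 7
7 → 19
19 → 17
17 → 15
15 → 5
5 → 11
11 → 14
11 → 18
18 → 8
5 → 12
12 → 16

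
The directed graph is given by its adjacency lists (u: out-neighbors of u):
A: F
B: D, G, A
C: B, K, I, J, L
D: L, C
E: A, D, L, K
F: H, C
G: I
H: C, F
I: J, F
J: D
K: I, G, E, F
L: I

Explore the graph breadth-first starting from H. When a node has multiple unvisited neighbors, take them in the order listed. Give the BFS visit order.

Visit H; enqueue C, F → queue [C, F]
Visit C; enqueue B, K, I, J, L → queue [F, B, K, I, J, L]
Visit F → queue [B, K, I, J, L]
Visit B; enqueue D, G, A → queue [K, I, J, L, D, G, A]
Visit K; enqueue E → queue [I, J, L, D, G, A, E]
Visit I → queue [J, L, D, G, A, E]
Visit J → queue [L, D, G, A, E]
Visit L → queue [D, G, A, E]
Visit D → queue [G, A, E]
Visit G → queue [A, E]
Visit A → queue [E]
Visit E → queue []

H C F B K I J L D G A E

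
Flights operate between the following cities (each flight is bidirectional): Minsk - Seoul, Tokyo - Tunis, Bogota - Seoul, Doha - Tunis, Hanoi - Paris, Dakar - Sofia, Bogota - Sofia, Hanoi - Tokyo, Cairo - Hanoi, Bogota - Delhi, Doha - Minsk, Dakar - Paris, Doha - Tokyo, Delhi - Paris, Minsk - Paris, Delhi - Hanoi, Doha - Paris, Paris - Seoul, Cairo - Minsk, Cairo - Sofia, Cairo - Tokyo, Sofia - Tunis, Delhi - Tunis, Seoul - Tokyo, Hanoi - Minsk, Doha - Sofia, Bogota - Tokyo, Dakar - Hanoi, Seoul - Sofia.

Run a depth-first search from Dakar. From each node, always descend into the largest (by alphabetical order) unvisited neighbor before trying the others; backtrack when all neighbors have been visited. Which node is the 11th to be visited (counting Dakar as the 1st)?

Cairo

Visit Dakar
Dakar → Sofia
Sofia → Tunis
Tunis → Tokyo
Tokyo → Seoul
Seoul → Paris
Paris → Minsk
Minsk → Hanoi
Hanoi → Delhi
Delhi → Bogota
Hanoi → Cairo
Minsk → Doha

Visit order: Dakar, Sofia, Tunis, Tokyo, Seoul, Paris, Minsk, Hanoi, Delhi, Bogota, Cairo, Doha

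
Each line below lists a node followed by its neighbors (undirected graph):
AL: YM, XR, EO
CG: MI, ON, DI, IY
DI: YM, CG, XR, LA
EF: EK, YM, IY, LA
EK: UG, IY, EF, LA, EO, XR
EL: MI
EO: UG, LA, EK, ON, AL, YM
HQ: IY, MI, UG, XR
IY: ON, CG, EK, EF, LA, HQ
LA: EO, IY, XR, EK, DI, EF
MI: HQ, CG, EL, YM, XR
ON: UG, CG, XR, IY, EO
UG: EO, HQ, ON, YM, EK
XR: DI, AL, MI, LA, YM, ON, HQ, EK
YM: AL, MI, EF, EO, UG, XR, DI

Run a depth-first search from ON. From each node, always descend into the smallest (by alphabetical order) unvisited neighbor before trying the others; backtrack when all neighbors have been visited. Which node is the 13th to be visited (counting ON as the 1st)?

Visit ON
ON → CG
CG → DI
DI → LA
LA → EF
EF → EK
EK → EO
EO → AL
AL → XR
XR → HQ
HQ → IY
HQ → MI
MI → EL
MI → YM
YM → UG

Visit order: ON, CG, DI, LA, EF, EK, EO, AL, XR, HQ, IY, MI, EL, YM, UG

EL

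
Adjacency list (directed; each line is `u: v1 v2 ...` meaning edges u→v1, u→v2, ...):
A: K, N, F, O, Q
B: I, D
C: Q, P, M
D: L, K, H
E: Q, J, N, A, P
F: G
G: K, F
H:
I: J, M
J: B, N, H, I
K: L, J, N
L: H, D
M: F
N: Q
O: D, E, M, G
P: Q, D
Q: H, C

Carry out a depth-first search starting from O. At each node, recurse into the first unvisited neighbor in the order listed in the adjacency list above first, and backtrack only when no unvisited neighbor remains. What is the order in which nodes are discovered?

O D L H K J B I M F G N Q C P E A

Visit O
O → D
D → L
L → H
D → K
K → J
J → B
B → I
I → M
M → F
F → G
J → N
N → Q
Q → C
C → P
O → E
E → A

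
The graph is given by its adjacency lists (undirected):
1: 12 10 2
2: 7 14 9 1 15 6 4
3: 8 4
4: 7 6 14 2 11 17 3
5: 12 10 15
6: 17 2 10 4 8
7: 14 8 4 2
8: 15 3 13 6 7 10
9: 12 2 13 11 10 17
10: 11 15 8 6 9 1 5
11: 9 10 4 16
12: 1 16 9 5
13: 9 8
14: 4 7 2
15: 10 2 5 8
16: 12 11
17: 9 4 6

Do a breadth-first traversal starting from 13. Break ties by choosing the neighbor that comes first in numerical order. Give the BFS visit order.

13 → 8 → 9 → 3 → 6 → 7 → 10 → 15 → 2 → 11 → 12 → 17 → 4 → 14 → 1 → 5 → 16

Visit 13; enqueue 8, 9 → queue [8, 9]
Visit 8; enqueue 3, 6, 7, 10, 15 → queue [9, 3, 6, 7, 10, 15]
Visit 9; enqueue 2, 11, 12, 17 → queue [3, 6, 7, 10, 15, 2, 11, 12, 17]
Visit 3; enqueue 4 → queue [6, 7, 10, 15, 2, 11, 12, 17, 4]
Visit 6 → queue [7, 10, 15, 2, 11, 12, 17, 4]
Visit 7; enqueue 14 → queue [10, 15, 2, 11, 12, 17, 4, 14]
Visit 10; enqueue 1, 5 → queue [15, 2, 11, 12, 17, 4, 14, 1, 5]
Visit 15 → queue [2, 11, 12, 17, 4, 14, 1, 5]
Visit 2 → queue [11, 12, 17, 4, 14, 1, 5]
Visit 11; enqueue 16 → queue [12, 17, 4, 14, 1, 5, 16]
Visit 12 → queue [17, 4, 14, 1, 5, 16]
Visit 17 → queue [4, 14, 1, 5, 16]
Visit 4 → queue [14, 1, 5, 16]
Visit 14 → queue [1, 5, 16]
Visit 1 → queue [5, 16]
Visit 5 → queue [16]
Visit 16 → queue []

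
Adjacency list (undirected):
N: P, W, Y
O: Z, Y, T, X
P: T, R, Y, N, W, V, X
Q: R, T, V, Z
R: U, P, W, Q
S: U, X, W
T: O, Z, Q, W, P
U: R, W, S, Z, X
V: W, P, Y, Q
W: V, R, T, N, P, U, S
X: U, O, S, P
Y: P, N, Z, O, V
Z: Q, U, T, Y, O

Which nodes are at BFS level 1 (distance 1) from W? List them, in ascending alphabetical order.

N, P, R, S, T, U, V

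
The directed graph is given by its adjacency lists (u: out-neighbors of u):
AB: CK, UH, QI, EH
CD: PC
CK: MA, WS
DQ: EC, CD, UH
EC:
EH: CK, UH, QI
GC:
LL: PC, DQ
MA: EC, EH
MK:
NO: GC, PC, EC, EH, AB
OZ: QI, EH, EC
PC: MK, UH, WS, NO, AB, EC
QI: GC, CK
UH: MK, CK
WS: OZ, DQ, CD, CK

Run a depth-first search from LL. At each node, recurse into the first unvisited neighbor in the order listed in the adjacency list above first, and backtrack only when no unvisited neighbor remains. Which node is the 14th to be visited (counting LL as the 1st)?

Visit LL
LL → PC
PC → MK
PC → UH
UH → CK
CK → MA
MA → EC
MA → EH
EH → QI
QI → GC
CK → WS
WS → OZ
WS → DQ
DQ → CD
PC → NO
NO → AB

Visit order: LL, PC, MK, UH, CK, MA, EC, EH, QI, GC, WS, OZ, DQ, CD, NO, AB

CD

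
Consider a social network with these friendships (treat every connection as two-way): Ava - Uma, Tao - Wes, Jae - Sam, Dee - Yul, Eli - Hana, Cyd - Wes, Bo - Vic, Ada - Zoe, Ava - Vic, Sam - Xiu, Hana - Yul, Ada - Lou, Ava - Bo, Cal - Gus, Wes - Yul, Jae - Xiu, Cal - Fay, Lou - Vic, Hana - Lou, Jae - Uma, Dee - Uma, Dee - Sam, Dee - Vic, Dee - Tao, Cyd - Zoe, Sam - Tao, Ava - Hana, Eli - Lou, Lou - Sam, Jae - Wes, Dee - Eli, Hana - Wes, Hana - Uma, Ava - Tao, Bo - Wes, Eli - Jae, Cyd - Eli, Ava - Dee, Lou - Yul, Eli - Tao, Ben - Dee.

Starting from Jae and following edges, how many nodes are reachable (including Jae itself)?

18

BFS from Jae visits: Jae, Xiu, Wes, Uma, Sam, Eli, Yul, Tao, Hana, Cyd, Bo, Dee, Ava, Lou, Zoe, Vic, Ben, Ada
Reachable nodes: 18 of 21 total.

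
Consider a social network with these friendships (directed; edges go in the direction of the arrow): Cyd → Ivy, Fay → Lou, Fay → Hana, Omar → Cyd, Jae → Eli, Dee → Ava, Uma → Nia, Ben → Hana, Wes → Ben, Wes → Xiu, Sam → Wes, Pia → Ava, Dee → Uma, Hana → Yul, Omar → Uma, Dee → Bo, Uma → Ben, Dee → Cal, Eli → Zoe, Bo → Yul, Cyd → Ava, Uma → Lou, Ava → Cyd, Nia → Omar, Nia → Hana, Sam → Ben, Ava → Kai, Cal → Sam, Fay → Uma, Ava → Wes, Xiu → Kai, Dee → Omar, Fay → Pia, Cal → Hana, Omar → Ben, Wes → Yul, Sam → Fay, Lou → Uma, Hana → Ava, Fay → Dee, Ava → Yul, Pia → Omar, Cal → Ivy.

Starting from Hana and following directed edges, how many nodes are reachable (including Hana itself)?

BFS from Hana visits: Hana, Ava, Yul, Cyd, Kai, Wes, Ivy, Ben, Xiu
Reachable nodes: 9 of 22 total.

9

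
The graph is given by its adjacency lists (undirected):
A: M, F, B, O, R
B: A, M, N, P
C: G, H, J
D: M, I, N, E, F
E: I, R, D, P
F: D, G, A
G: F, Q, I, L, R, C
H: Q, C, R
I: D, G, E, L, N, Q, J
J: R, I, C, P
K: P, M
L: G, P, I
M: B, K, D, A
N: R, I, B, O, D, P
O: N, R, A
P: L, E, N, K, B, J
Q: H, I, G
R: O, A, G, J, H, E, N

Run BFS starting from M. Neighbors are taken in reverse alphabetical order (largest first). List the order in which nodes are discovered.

Visit M; enqueue K, D, B, A → queue [K, D, B, A]
Visit K; enqueue P → queue [D, B, A, P]
Visit D; enqueue N, I, F, E → queue [B, A, P, N, I, F, E]
Visit B → queue [A, P, N, I, F, E]
Visit A; enqueue R, O → queue [P, N, I, F, E, R, O]
Visit P; enqueue L, J → queue [N, I, F, E, R, O, L, J]
Visit N → queue [I, F, E, R, O, L, J]
Visit I; enqueue Q, G → queue [F, E, R, O, L, J, Q, G]
Visit F → queue [E, R, O, L, J, Q, G]
Visit E → queue [R, O, L, J, Q, G]
Visit R; enqueue H → queue [O, L, J, Q, G, H]
Visit O → queue [L, J, Q, G, H]
Visit L → queue [J, Q, G, H]
Visit J; enqueue C → queue [Q, G, H, C]
Visit Q → queue [G, H, C]
Visit G → queue [H, C]
Visit H → queue [C]
Visit C → queue []

M K D B A P N I F E R O L J Q G H C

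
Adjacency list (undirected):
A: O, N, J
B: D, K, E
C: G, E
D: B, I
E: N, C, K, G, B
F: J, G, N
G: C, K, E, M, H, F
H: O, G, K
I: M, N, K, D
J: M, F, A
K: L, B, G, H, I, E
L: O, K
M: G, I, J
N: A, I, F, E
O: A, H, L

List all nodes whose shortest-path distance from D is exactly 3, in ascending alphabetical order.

Level 0: D
Level 1: B, I
Level 2: E, K, M, N
Level 3: A, C, F, G, H, J, L
Level 4: O

A, C, F, G, H, J, L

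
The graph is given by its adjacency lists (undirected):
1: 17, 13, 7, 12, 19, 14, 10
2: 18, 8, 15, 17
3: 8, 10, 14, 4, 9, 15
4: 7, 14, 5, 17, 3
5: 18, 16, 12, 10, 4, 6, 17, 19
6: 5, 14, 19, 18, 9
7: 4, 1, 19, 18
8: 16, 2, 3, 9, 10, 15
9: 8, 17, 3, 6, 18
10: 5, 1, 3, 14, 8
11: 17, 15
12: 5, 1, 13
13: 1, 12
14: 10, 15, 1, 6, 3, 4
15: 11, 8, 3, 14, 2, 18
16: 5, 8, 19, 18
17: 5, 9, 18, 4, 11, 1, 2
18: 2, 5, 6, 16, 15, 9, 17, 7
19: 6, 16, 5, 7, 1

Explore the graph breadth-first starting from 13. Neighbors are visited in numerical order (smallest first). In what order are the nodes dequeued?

13 → 1 → 12 → 7 → 10 → 14 → 17 → 19 → 5 → 4 → 18 → 3 → 8 → 6 → 15 → 2 → 9 → 11 → 16

Visit 13; enqueue 1, 12 → queue [1, 12]
Visit 1; enqueue 7, 10, 14, 17, 19 → queue [12, 7, 10, 14, 17, 19]
Visit 12; enqueue 5 → queue [7, 10, 14, 17, 19, 5]
Visit 7; enqueue 4, 18 → queue [10, 14, 17, 19, 5, 4, 18]
Visit 10; enqueue 3, 8 → queue [14, 17, 19, 5, 4, 18, 3, 8]
Visit 14; enqueue 6, 15 → queue [17, 19, 5, 4, 18, 3, 8, 6, 15]
Visit 17; enqueue 2, 9, 11 → queue [19, 5, 4, 18, 3, 8, 6, 15, 2, 9, 11]
Visit 19; enqueue 16 → queue [5, 4, 18, 3, 8, 6, 15, 2, 9, 11, 16]
Visit 5 → queue [4, 18, 3, 8, 6, 15, 2, 9, 11, 16]
Visit 4 → queue [18, 3, 8, 6, 15, 2, 9, 11, 16]
Visit 18 → queue [3, 8, 6, 15, 2, 9, 11, 16]
Visit 3 → queue [8, 6, 15, 2, 9, 11, 16]
Visit 8 → queue [6, 15, 2, 9, 11, 16]
Visit 6 → queue [15, 2, 9, 11, 16]
Visit 15 → queue [2, 9, 11, 16]
Visit 2 → queue [9, 11, 16]
Visit 9 → queue [11, 16]
Visit 11 → queue [16]
Visit 16 → queue []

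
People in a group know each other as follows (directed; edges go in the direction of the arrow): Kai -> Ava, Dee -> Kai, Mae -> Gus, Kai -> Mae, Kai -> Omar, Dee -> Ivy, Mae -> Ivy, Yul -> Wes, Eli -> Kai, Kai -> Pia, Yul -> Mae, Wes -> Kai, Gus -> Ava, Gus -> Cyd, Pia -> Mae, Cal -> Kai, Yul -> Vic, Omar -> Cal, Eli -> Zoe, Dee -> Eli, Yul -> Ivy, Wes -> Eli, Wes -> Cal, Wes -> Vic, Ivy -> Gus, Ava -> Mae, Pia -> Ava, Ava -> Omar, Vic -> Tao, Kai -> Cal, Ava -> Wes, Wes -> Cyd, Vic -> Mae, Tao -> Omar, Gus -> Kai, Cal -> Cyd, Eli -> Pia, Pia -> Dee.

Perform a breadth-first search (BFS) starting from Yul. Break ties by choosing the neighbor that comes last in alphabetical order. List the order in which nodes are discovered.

Visit Yul; enqueue Wes, Vic, Mae, Ivy → queue [Wes, Vic, Mae, Ivy]
Visit Wes; enqueue Kai, Eli, Cyd, Cal → queue [Vic, Mae, Ivy, Kai, Eli, Cyd, Cal]
Visit Vic; enqueue Tao → queue [Mae, Ivy, Kai, Eli, Cyd, Cal, Tao]
Visit Mae; enqueue Gus → queue [Ivy, Kai, Eli, Cyd, Cal, Tao, Gus]
Visit Ivy → queue [Kai, Eli, Cyd, Cal, Tao, Gus]
Visit Kai; enqueue Pia, Omar, Ava → queue [Eli, Cyd, Cal, Tao, Gus, Pia, Omar, Ava]
Visit Eli; enqueue Zoe → queue [Cyd, Cal, Tao, Gus, Pia, Omar, Ava, Zoe]
Visit Cyd → queue [Cal, Tao, Gus, Pia, Omar, Ava, Zoe]
Visit Cal → queue [Tao, Gus, Pia, Omar, Ava, Zoe]
Visit Tao → queue [Gus, Pia, Omar, Ava, Zoe]
Visit Gus → queue [Pia, Omar, Ava, Zoe]
Visit Pia; enqueue Dee → queue [Omar, Ava, Zoe, Dee]
Visit Omar → queue [Ava, Zoe, Dee]
Visit Ava → queue [Zoe, Dee]
Visit Zoe → queue [Dee]
Visit Dee → queue []

Yul Wes Vic Mae Ivy Kai Eli Cyd Cal Tao Gus Pia Omar Ava Zoe Dee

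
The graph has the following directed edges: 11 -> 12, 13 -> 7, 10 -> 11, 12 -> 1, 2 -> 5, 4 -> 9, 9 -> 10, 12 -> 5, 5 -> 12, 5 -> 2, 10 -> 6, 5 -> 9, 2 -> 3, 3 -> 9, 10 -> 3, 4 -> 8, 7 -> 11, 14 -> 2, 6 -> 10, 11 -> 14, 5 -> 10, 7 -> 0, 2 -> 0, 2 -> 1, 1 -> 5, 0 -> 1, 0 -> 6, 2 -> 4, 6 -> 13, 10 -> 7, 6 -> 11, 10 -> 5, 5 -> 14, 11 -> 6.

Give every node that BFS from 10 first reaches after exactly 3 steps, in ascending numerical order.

1, 4

Level 0: 10
Level 1: 3, 5, 6, 7, 11
Level 2: 0, 2, 9, 12, 13, 14
Level 3: 1, 4
Level 4: 8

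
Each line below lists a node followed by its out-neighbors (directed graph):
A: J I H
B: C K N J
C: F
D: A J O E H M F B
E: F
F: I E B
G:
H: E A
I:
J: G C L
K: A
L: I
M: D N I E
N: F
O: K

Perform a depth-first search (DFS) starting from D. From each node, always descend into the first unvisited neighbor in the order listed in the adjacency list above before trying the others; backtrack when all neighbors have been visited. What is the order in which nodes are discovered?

D A J G C F I E B K N L H O M

Visit D
D → A
A → J
J → G
J → C
C → F
F → I
F → E
F → B
B → K
B → N
J → L
A → H
D → O
D → M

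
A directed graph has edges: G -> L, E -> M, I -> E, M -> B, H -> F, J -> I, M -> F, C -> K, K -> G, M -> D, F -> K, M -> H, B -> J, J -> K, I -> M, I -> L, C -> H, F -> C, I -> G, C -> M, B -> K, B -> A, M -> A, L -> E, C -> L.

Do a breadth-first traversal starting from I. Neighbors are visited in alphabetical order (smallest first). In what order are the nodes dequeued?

Visit I; enqueue E, G, L, M → queue [E, G, L, M]
Visit E → queue [G, L, M]
Visit G → queue [L, M]
Visit L → queue [M]
Visit M; enqueue A, B, D, F, H → queue [A, B, D, F, H]
Visit A → queue [B, D, F, H]
Visit B; enqueue J, K → queue [D, F, H, J, K]
Visit D → queue [F, H, J, K]
Visit F; enqueue C → queue [H, J, K, C]
Visit H → queue [J, K, C]
Visit J → queue [K, C]
Visit K → queue [C]
Visit C → queue []

I E G L M A B D F H J K C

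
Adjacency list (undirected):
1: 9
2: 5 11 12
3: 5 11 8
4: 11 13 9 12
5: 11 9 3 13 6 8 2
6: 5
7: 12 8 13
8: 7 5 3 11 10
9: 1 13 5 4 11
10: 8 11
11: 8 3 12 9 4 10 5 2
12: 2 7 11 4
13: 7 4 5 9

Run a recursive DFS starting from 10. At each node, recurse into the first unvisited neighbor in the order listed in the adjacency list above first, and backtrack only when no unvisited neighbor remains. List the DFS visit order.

Visit 10
10 → 8
8 → 7
7 → 12
12 → 2
2 → 5
5 → 11
11 → 3
11 → 9
9 → 1
9 → 13
13 → 4
5 → 6

10 8 7 12 2 5 11 3 9 1 13 4 6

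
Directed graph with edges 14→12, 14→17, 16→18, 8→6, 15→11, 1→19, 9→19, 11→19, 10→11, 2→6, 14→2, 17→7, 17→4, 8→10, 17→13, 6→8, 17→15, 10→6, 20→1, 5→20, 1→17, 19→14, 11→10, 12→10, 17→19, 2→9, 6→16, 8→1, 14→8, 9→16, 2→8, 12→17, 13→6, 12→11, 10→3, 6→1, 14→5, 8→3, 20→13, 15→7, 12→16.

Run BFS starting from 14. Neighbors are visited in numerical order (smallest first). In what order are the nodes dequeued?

Visit 14; enqueue 2, 5, 8, 12, 17 → queue [2, 5, 8, 12, 17]
Visit 2; enqueue 6, 9 → queue [5, 8, 12, 17, 6, 9]
Visit 5; enqueue 20 → queue [8, 12, 17, 6, 9, 20]
Visit 8; enqueue 1, 3, 10 → queue [12, 17, 6, 9, 20, 1, 3, 10]
Visit 12; enqueue 11, 16 → queue [17, 6, 9, 20, 1, 3, 10, 11, 16]
Visit 17; enqueue 4, 7, 13, 15, 19 → queue [6, 9, 20, 1, 3, 10, 11, 16, 4, 7, 13, 15, 19]
Visit 6 → queue [9, 20, 1, 3, 10, 11, 16, 4, 7, 13, 15, 19]
Visit 9 → queue [20, 1, 3, 10, 11, 16, 4, 7, 13, 15, 19]
Visit 20 → queue [1, 3, 10, 11, 16, 4, 7, 13, 15, 19]
Visit 1 → queue [3, 10, 11, 16, 4, 7, 13, 15, 19]
Visit 3 → queue [10, 11, 16, 4, 7, 13, 15, 19]
Visit 10 → queue [11, 16, 4, 7, 13, 15, 19]
Visit 11 → queue [16, 4, 7, 13, 15, 19]
Visit 16; enqueue 18 → queue [4, 7, 13, 15, 19, 18]
Visit 4 → queue [7, 13, 15, 19, 18]
Visit 7 → queue [13, 15, 19, 18]
Visit 13 → queue [15, 19, 18]
Visit 15 → queue [19, 18]
Visit 19 → queue [18]
Visit 18 → queue []

14, 2, 5, 8, 12, 17, 6, 9, 20, 1, 3, 10, 11, 16, 4, 7, 13, 15, 19, 18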